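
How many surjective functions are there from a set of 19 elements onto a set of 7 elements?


By inclusion-exclusion on which target elements are missed, the number of surjections from an n-set onto a k-set is
surj(n, k) = sum_{j=0}^{k} (-1)^j C(k, j) (k - j)^n.
Equivalently surj(n, k) = k! * S(n, k), where S(n, k) is the Stirling number of the second kind.
For n = 19, k = 7:
S(19, 7) = 1492924634839, so
surj = 7! * 1492924634839 = 5040 * 1492924634839 = 7524340159588560.

7524340159588560


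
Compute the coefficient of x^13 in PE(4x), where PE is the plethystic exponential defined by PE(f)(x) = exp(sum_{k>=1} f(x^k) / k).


With f(x) = 4x, the exponent is sum_{k>=1} 4 x^k / k = 4 * (-ln(1 - x)). Exponentiating:
PE(4x) = exp(-4 ln(1 - x)) = 1/(1 - x)^4.
By the negative binomial expansion, [x^n] 1/(1 - x)^4 = C(n + 3, 3).
For n = 13: C(16, 3) = 560.

560


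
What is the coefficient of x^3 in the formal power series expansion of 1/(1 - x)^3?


The negative binomial / multiset identity is
1/(1 - x)^r = sum_{k>=0} C(k + r - 1, r - 1) x^k.
Here r = 3 and k = 3, so the coefficient is
C(3 + 2, 2) = C(5, 2)
= 10

10


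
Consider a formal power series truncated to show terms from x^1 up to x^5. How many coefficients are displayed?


From x^1 to x^5 inclusive, the count is 5 - 1 + 1 = 5.

5


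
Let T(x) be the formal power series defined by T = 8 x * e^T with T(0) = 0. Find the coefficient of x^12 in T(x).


Apply the Lagrange inversion formula: if T = 8 x * phi(T) with phi(t) = e^t, then
[x^n] T = 8^n * (1/n) [t^(n-1)] phi(t)^n = 8^n * (1/n) [t^(n-1)] e^(n t) = 8^n * (1/n) * n^(n-1) / (n-1)! = 8^n * n^(n-1) / n!.
When c = 1 this is the Cayley count of rooted labeled trees on n vertices, divided by n!.
For n = 12: 8^12 * 12^11 / 12! = 68719476736 * 743008370688/479001600 = 205195258022068224/1925.

205195258022068224/1925


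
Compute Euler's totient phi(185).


phi(n) counts integers in [1, n] coprime to n. Using the multiplicative formula phi(n) = n * prod_{p | n} (1 - 1/p):
185 = 5 * 37, so
phi(185) = 185 * (1 - 1/5) * (1 - 1/37) = 144.

144


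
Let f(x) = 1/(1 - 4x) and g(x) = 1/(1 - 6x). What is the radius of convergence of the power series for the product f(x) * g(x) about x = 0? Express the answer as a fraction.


The radius of 1/(1 - 4x) is 1/4 (nearest singularity at x = 1/4), and the radius of 1/(1 - 6x) is 1/6.
The product f(x)*g(x) = 1/((1 - 4x)(1 - 6x)) has singularities at both 1/4 and 1/6, so its radius of convergence is the distance to the nearest one:
min(1/4, 1/6) = 1/6.

1/6


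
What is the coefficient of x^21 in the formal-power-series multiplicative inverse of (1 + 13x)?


The inverse is 1/(1 + 13x). Apply the geometric identity 1/(1 - y) = sum_{k>=0} y^k with y = -13x:
1/(1 + 13x) = sum_{k>=0} (-13)^k x^k.
So the coefficient of x^21 is (-13)^21 = -247064529073450392704413.

-247064529073450392704413


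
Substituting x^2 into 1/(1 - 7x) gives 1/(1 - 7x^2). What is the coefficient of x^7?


Since 1/(1 - 7x^2) only has even powers of x,
the coefficient of x^7 (odd) is 0.

0


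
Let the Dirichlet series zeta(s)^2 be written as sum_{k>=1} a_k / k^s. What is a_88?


The Dirichlet convolution of the constant function 1 with itself gives (1 * 1)(k) = sum_{d | k} 1 = d(k), the number of positive divisors of k.
Since zeta(s) = sum_{k>=1} 1/k^s, we have zeta(s)^2 = sum_{k>=1} d(k)/k^s, so a_k = d(k).
For k = 88: the divisors are 1, 2, 4, 8, 11, 22, 44, 88.
Count = 8.

8


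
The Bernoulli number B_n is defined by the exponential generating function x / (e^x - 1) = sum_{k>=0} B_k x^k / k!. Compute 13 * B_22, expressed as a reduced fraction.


Bernoulli numbers can also be computed recursively via B_0 = 1 and sum_{j=0}^{m} C(m+1, j) B_j = 0 for m >= 1. Odd-index Bernoulli numbers vanish for k >= 3.
Computing B_22 = 854513/138, so 13 * B_22 = 13 * 854513/138 = 11108669/138.

11108669/138


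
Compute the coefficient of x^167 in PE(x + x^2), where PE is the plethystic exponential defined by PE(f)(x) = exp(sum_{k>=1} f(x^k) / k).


With f(x) = x + x^2, the exponent is sum_{k>=1} (x^k + x^(2k)) / k = -ln(1 - x) - ln(1 - x^2). Exponentiating:
PE(x + x^2) = 1 / ((1 - x)(1 - x^2)).
This is the generating function for partitions of n into parts of size 1 or 2. The number of 2's can be any j in 0..83, and the rest are 1's, so
[x^167] = floor(167/2) + 1 = 84.

84


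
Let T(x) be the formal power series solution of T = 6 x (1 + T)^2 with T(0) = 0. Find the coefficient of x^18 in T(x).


Apply the Lagrange inversion formula: if T = 6 x * phi(T) with phi(t) = (1 + t)^2, then [x^n] T = 6^n * (1/n) [t^(n-1)] phi(t)^n = 6^n * (1/n) [t^(n-1)] (1 + t)^(2n) = 6^n * (1/n) C(2n, n-1).
Using the identity C(2n, n-1) = C(2n, n) * n / (n+1), the unscaled factor equals C(2n, n) / (n+1) = C_n, the n-th Catalan number.
For n = 18: C_18 = C(36, 18) / 19 = 9075135300/19 = 477638700.
With the 6^18 = 101559956668416 factor, the coefficient is 101559956668416 * 477638700 = 48508965675158549299200.

48508965675158549299200


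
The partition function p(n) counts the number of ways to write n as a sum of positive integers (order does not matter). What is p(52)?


Using the generating function prod_{k>=1} 1/(1-x^k), we compute p(52).
By dynamic programming over parts 1 through 52:
p(52) = 281589

281589


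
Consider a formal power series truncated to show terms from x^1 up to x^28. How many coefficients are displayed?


From x^1 to x^28 inclusive, the count is 28 - 1 + 1 = 28.

28


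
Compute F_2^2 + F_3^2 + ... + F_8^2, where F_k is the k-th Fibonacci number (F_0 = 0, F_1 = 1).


There is a standard identity sum_{k=0}^{N} F_k^2 = F_N * F_{N+1} (proved inductively from the telescoping relation F_k^2 = F_k F_{k+1} - F_{k-1} F_k). Then
sum_{k=2}^{8} F_k^2 = F_8 F_9 - F_1 F_2.
Computing: F_8 = 21, F_9 = 34, F_1 = 1, F_2 = 1.
Sum = 21 * 34 - 1 * 1 = 713.

713


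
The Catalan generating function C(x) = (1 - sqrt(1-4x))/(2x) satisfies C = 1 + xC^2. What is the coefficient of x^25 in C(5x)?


Substituting x -> 5x scales the n-th coefficient by 5^n, so [x^25] C(5x) = 5^25 * C_25.
C_25 = C(2*25, 25)/(26) = 126410606437752/26 = 4861946401452.
So 5^25 * 4861946401452 = 298023223876953125 * 4861946401452 = 1448972940877676010131835937500.

1448972940877676010131835937500


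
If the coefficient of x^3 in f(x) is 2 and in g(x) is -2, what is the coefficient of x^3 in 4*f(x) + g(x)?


Scalar multiplication scales coefficients: 4 * 2 = 8.
Then add the g coefficient: 8 + -2
= 6

6


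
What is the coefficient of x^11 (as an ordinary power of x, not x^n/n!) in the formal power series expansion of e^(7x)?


The exponential series is e^y = sum_{k>=0} y^k / k!. Substituting y = 7x gives
e^(7x) = sum_{k>=0} 7^k x^k / k!.
So the coefficient of x^n is a^n/n! with a = 7, n = 11:
7^11 / 11! = 1977326743/39916800 = 282475249/5702400

282475249/5702400


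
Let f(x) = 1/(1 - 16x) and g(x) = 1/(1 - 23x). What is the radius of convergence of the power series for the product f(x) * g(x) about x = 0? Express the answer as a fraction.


The radius of 1/(1 - 16x) is 1/16 (nearest singularity at x = 1/16), and the radius of 1/(1 - 23x) is 1/23.
The product f(x)*g(x) = 1/((1 - 16x)(1 - 23x)) has singularities at both 1/16 and 1/23, so its radius of convergence is the distance to the nearest one:
min(1/16, 1/23) = 1/23.

1/23


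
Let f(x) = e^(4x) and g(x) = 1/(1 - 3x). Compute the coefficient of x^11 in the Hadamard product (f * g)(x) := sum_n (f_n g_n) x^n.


Expanding: f_k = 4^k/k! (from e^(4x)) and g_k = 3^k (from 1/(1 - 3x)). So the Hadamard coefficient (f * g)_k = 4^k 3^k / k! = (12)^k / k!.
For k = 11: 12^11/11! = 743008370688/39916800 = 35831808/1925.

35831808/1925


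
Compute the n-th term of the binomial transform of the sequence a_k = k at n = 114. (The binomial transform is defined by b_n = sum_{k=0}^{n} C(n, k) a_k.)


With a_k = k, b_n = sum_{k=0}^{n} C(n, k) k. Using k * C(n, k) = n * C(n-1, k-1) gives b_n = n * sum_{k>=1} C(n-1, k-1) = n * 2^(n-1).
For n = 114: 114 * 2^113 = 114 * 10384593717069655257060992658440192 = 1183843683745940699304953163062181888.

1183843683745940699304953163062181888


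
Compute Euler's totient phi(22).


phi(n) counts integers in [1, n] coprime to n. Using the multiplicative formula phi(n) = n * prod_{p | n} (1 - 1/p):
22 = 2 * 11, so
phi(22) = 22 * (1 - 1/2) * (1 - 1/11) = 10.

10


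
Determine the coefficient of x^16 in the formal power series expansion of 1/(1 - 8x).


The geometric series identity gives 1/(1 - c x) = sum_{k>=0} c^k x^k, so the coefficient of x^k is c^k.
Here c = 8 and k = 16.
Computing: 8^16 = 281474976710656

281474976710656


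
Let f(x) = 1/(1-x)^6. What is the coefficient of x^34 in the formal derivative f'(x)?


Differentiate: d/dx [ 1/(1-x)^r ] = r / (1-x)^(r+1).
Here r = 6, so f'(x) = 6 / (1-x)^7.
The expansion of 1/(1-x)^(r+1) has coefficient of x^n equal to C(n+r, r).
So the coefficient of x^34 in f'(x) is
6 * C(40, 6) = 6 * 3838380 = 23030280

23030280


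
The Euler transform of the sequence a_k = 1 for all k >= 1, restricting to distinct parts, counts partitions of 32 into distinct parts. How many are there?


Partitions of 32 into distinct parts can be computed via generating function.
Product (1+x)(1+x^2)(1+x^3)...
The coefficient of x^32 = 390

390


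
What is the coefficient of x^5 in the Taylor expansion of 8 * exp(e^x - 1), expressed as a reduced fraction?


exp(e^x - 1) = sum_{k>=0} Bell_k x^k / k!, where Bell_k is the k-th Bell number.
So the coefficient of x^5 is 8 * Bell_5 / 5!.
Computing: Bell_5 = 52 and 5! = 120, giving
8 * 52/120 = 52/15.

52/15


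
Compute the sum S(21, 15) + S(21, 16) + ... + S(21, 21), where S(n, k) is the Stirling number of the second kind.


By definition, S(n, k) counts partitions of an n-set into exactly k nonempty blocks.
Computing row n = 21 for k = 15..21:
S(21, k): 13087462580, 809944464, 34952799, 1023435, 19285, 210, 1
Sum = 13933402774.

13933402774


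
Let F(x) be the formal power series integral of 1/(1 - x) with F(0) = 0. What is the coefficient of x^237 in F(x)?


1/(1 - x) = sum_{k>=0} x^k. Integrating termwise and using F(0) = 0 gives
F(x) = sum_{k>=0} x^(k+1) / (k+1) = sum_{m>=1} x^m / m = -ln(1 - x).
So the coefficient of x^237 is 1/237 = 1/237.

1/237


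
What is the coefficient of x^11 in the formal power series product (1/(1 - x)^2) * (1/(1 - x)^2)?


Combine the factors: (1/(1 - x)^2) * (1/(1 - x)^2) = 1/(1 - x)^4.
Then use 1/(1 - x)^r = sum_{k>=0} C(k + r - 1, r - 1) x^k with r = 4 and k = 11:
C(14, 3) = 364.

364


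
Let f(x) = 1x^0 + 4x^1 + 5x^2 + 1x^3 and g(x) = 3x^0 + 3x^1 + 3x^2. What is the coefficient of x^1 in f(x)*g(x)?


Cauchy product at x^1:
1*3 + 4*3
= 15

15


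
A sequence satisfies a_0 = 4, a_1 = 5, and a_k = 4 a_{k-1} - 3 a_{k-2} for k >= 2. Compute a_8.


The characteristic equation is t^2 - 4 t + 3 = 0, with roots r_1 = 3 and r_2 = 1 (so c_1 = r_1 + r_2, c_2 = -r_1 r_2 as required).
One can use the closed form a_n = A r_1^n + B r_2^n, but direct iteration is more reliable:
a_0 = 4, a_1 = 5, a_2 = 8, a_3 = 17, a_4 = 44, a_5 = 125, a_6 = 368, a_7 = 1097, a_8 = 3284.
So a_8 = 3284.

3284


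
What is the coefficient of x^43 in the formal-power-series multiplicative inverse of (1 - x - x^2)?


Let the inverse be f(x) = sum_{k>=0} a_k x^k. From f(x) * (1 - x - x^2) = 1 and matching coefficients:
 x^0: a_0 = 1.
 x^1: a_1 - a_0 = 0, so a_1 = 1.
 x^k (k >= 2): a_k - a_{k-1} - a_{k-2} = 0, i.e. a_k = a_{k-1} + a_{k-2}.
This is the Fibonacci-type recurrence shifted so that a_0 = a_1 = 1.
Iterating: a_0=1, a_1=1, a_2=2, a_3=3, a_4=5, a_5=8, a_6=13, a_7=21, a_8=34, a_9=55, ...
a_43 = 701408733.

701408733


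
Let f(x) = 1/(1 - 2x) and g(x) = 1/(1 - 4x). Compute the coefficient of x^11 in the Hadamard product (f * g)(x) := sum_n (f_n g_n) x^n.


f has coefficients f_k = 2^k and g has coefficients g_k = 4^k, so the Hadamard product has coefficient (f*g)_k = 2^k * 4^k = 8^k.
For k = 11: 8^11 = 8589934592.

8589934592


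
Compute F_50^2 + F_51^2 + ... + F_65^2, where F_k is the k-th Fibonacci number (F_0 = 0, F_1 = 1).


There is a standard identity sum_{k=0}^{N} F_k^2 = F_N * F_{N+1} (proved inductively from the telescoping relation F_k^2 = F_k F_{k+1} - F_{k-1} F_k). Then
sum_{k=50}^{65} F_k^2 = F_65 F_66 - F_49 F_50.
Computing: F_65 = 17167680177565, F_66 = 27777890035288, F_49 = 7778742049, F_50 = 12586269025.
Sum = 17167680177565 * 27777890035288 - 7778742049 * 12586269025 = 476881834228054031162181495.

476881834228054031162181495


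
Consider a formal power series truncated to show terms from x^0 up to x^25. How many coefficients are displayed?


From x^0 to x^25 inclusive, the count is 25 - 0 + 1 = 26.

26


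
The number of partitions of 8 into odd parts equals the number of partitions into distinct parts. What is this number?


Computing partitions of 8 into odd parts (1, 3, 5, ...):
Using the generating function prod_{k>=0} 1/(1-x^(2k+1)),
the count is 6

6


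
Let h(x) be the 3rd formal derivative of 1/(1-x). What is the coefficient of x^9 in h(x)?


Differentiating 3 times: d^3/dx^3 [1/(1-x)] = 3!/(1-x)^4.
The expansion 1/(1-x)^4 = sum_{k>=0} C(k+3, 3) x^k, so the coefficient of x^n in 3!/(1-x)^4 is 3! * C(n+3, 3).
For n = 9: 6 * C(12, 3) = 6 * 220 = 1320

1320


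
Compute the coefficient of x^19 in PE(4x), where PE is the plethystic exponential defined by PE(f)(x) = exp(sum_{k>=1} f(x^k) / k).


With f(x) = 4x, the exponent is sum_{k>=1} 4 x^k / k = 4 * (-ln(1 - x)). Exponentiating:
PE(4x) = exp(-4 ln(1 - x)) = 1/(1 - x)^4.
By the negative binomial expansion, [x^n] 1/(1 - x)^4 = C(n + 3, 3).
For n = 19: C(22, 3) = 1540.

1540


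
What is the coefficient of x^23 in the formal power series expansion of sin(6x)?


The Maclaurin series is sin(t) = sum_{k>=0} (-1)^k t^(2k+1) / (2k+1)!, so substituting t = 6x, only odd powers of x are nonzero, with coefficient of x^(2k+1) equal to (-1)^k 6^(2k+1) / (2k+1)!.
Write 23 = 2*11 + 1, giving the coefficient (-1)^11 * 6^23 / 23! = -789730223053602816/25852016738884976640000 = -76527504/2505147019375.

-76527504/2505147019375


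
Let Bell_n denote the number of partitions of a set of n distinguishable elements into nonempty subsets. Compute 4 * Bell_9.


Bell_9 can be computed from the Bell triangle or from Dobinski's identity Bell_n = (1/e) * sum_{k>=0} k^n / k!.
Computing Bell_9 = 21147.
Then 4 * 21147 = 84588.

84588


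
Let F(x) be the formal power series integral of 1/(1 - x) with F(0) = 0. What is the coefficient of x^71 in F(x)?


1/(1 - x) = sum_{k>=0} x^k. Integrating termwise and using F(0) = 0 gives
F(x) = sum_{k>=0} x^(k+1) / (k+1) = sum_{m>=1} x^m / m = -ln(1 - x).
So the coefficient of x^71 is 1/71 = 1/71.

1/71


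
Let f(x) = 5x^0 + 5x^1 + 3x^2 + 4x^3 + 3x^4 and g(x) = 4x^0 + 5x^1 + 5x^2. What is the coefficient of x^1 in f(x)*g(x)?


Cauchy product at x^1:
5*5 + 5*4
= 45

45


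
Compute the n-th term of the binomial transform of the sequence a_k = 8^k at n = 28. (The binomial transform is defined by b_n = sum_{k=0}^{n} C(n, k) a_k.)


With a_k = 8^k, b_n = sum_{k=0}^{n} C(n, k) 8^k = (1 + 8)^n by the binomial theorem.
For n = 28: (1 + 8)^28 = 9^28 = 523347633027360537213511521.

523347633027360537213511521


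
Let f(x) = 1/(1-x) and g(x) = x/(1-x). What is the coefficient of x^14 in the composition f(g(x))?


First simplify the composition: f(g(x)) = 1/(1 - x/(1-x)) = (1-x)/((1-x) - x) = (1-x)/(1-2x).
Now extract the coefficient. Write (1-x)/(1-2x) = 1/(1-2x) - x/(1-2x).
The coefficient of x^n in 1/(1-2x) is 2^n, and in x/(1-2x) is 2^(n-1) (for n >= 1).
So the coefficient of x^14 is 2^14 - 2^13 = 16384 - 8192 = 8192.

8192


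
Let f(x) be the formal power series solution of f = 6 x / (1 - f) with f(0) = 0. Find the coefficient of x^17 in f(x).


Apply Lagrange inversion: f = 6 x * phi(f) with phi(t) = 1/(1 - t), so
[x^n] f = 6^n * (1/n) [t^(n-1)] phi(t)^n = 6^n * (1/n) [t^(n-1)] (1 - t)^(-n) = 6^n * (1/n) C(2n - 2, n - 1) = 6^n * C_{n-1}.
For n = 17: C_16 = C(32, 16) / 17 = 601080390/17 = 35357670.
With the 6^17 = 16926659444736 factor, the coefficient is 16926659444736 * 35357670 = 598487238849358725120.

598487238849358725120


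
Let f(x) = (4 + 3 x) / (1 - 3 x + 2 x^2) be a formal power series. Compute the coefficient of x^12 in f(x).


Write f(x) = sum_{k>=0} a_k x^k. Multiplying both sides by 1 - 3 x + 2 x^2 gives
(1 - 3 x + 2 x^2) sum_{k>=0} a_k x^k = 4 + 3 x.
Matching coefficients:
 x^0: a_0 = 4
 x^1: a_1 - 3 a_0 = 3  =>  a_1 = 3*4 + 3 = 15
 x^k (k >= 2): a_k = 3 a_{k-1} - 2 a_{k-2}.
Iterating: a_2 = 37, a_3 = 81, a_4 = 169, a_5 = 345, a_6 = 697, a_7 = 1401, a_8 = 2809, a_9 = 5625, a_10 = 11257, a_11 = 22521, a_12 = 45049.
So the coefficient of x^12 is 45049.

45049


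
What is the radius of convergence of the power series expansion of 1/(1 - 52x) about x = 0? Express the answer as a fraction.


Expanding 1/(1 - 52x) = sum_{k>=0} 52^k x^k, the series converges when |52x| < 1, i.e., |x| < 1/52.
So the radius of convergence is 1/52 = 1/52.

1/52


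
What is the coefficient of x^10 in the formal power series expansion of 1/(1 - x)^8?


The negative binomial / multiset identity is
1/(1 - x)^r = sum_{k>=0} C(k + r - 1, r - 1) x^k.
Here r = 8 and k = 10, so the coefficient is
C(10 + 7, 7) = C(17, 7)
= 19448

19448


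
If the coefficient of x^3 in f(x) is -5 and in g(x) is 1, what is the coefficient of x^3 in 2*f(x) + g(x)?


Scalar multiplication scales coefficients: 2 * -5 = -10.
Then add the g coefficient: -10 + 1
= -9

-9


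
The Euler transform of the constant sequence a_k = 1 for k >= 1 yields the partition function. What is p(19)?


The Euler transform converts the sequence a_k = 1 into the number of integer partitions.
Using the recurrence or dynamic programming:
p(19) = 490

490


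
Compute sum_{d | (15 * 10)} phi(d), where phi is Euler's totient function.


First, 15 * 10 = 150. One classical identity is sum_{d | n} phi(d) = n (each k in [1, n] has a unique gcd with n, and among the k's with gcd(k, n) = n/d there are phi(d) of them). So the sum equals 150. We also verify directly:
Divisors of 150: 1, 2, 3, 5, 6, 10, 15, 25, 30, 50, 75, 150.
phi values: 1, 1, 2, 4, 2, 4, 8, 20, 8, 20, 40, 40.
Sum = 150.

150


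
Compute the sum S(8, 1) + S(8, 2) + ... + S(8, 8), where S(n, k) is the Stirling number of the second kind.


By definition, S(n, k) counts partitions of an n-set into exactly k nonempty blocks.
Computing row n = 8 for k = 1..8:
S(8, k): 1, 127, 966, 1701, 1050, 266, 28, 1
Sum = 4140. (This equals Bell_8 since the sum runs over all k.)

4140


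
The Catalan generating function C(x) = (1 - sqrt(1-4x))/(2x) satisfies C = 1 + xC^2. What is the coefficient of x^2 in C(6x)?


Substituting x -> 6x scales the n-th coefficient by 6^n, so [x^2] C(6x) = 6^2 * C_2.
C_2 = C(2*2, 2)/(3) = 6/3 = 2.
So 6^2 * 2 = 36 * 2 = 72.

72


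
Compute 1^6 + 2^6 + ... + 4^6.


This power sum has a closed form given by Faulhaber's formula
sum_{k=1}^{m} k^p = (1 / (p + 1)) * sum_{j=0}^{p} C(p + 1, j) B_j m^(p + 1 - j),
but for small m direct computation is fastest:
1 + 64 + 729 + 4096 = 4890.

4890


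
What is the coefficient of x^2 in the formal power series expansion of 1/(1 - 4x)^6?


The general identity 1/(1 - c x)^r = sum_{k>=0} c^k C(k + r - 1, r - 1) x^k follows by substituting y = c x into 1/(1 - y)^r = sum_{k>=0} C(k + r - 1, r - 1) y^k.
For c = 4, r = 6, k = 2:
4^2 * C(7, 5) = 16 * 21 = 336.

336


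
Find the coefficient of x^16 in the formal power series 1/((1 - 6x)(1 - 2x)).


By partial fractions or Cauchy convolution:
The coefficient equals sum_{k=0}^{16} 6^k * 2^(16-k).
= 4231664828416

4231664828416


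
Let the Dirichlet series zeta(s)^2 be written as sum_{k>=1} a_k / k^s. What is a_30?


The Dirichlet convolution of the constant function 1 with itself gives (1 * 1)(k) = sum_{d | k} 1 = d(k), the number of positive divisors of k.
Since zeta(s) = sum_{k>=1} 1/k^s, we have zeta(s)^2 = sum_{k>=1} d(k)/k^s, so a_k = d(k).
For k = 30: the divisors are 1, 2, 3, 5, 6, 10, 15, 30.
Count = 8.

8


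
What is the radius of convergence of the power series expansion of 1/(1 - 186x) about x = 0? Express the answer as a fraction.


Expanding 1/(1 - 186x) = sum_{k>=0} 186^k x^k, the series converges when |186x| < 1, i.e., |x| < 1/186.
So the radius of convergence is 1/186 = 1/186.

1/186


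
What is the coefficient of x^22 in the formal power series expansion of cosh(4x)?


The Maclaurin series is cosh(t) = sum_{m>=0} t^(2m) / (2m)!, so substituting t = 4x, only even powers of x are nonzero, with coefficient of x^(2m) equal to 4^(2m) / (2m)!.
For x^22 the coefficient is 4^22/22! = 17592186044416/1124000727777607680000 = 33554432/2143861251406875.

33554432/2143861251406875


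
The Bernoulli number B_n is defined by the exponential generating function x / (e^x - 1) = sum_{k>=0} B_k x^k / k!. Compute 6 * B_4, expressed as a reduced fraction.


Bernoulli numbers can also be computed recursively via B_0 = 1 and sum_{j=0}^{m} C(m+1, j) B_j = 0 for m >= 1. Odd-index Bernoulli numbers vanish for k >= 3.
Computing B_4 = -1/30, so 6 * B_4 = 6 * -1/30 = -1/5.

-1/5


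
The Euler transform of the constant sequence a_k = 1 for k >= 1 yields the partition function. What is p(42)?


The Euler transform converts the sequence a_k = 1 into the number of integer partitions.
Using the recurrence or dynamic programming:
p(42) = 53174

53174


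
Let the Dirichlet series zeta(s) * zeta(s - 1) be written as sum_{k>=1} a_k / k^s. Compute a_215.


Convolution gives a_k = sum_{d | k} d * 1 = sum_{d | k} d = sigma(k), the sum of positive divisors of k.
For k = 215, the divisors are 1, 5, 43, 215, so
sigma(215) = 1 + 5 + 43 + 215 = 264.

264


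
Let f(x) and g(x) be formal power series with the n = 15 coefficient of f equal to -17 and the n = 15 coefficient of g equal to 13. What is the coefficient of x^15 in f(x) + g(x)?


Addition of formal power series is termwise.
The coefficient of x^15 in f + g = -17 + 13
= -4

-4


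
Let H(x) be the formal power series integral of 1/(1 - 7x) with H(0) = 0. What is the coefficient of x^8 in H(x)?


1/(1 - 7x) = sum_{k>=0} 7^k x^k. Integrating termwise with H(0) = 0:
H(x) = sum_{k>=0} 7^k x^(k+1) / (k+1) = sum_{m>=1} 7^(m-1) x^m / m.
For m = 8: 7^7/8 = 823543/8 = 823543/8.

823543/8


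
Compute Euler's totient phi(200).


phi(n) counts integers in [1, n] coprime to n. Using the multiplicative formula phi(n) = n * prod_{p | n} (1 - 1/p):
200 = 2^3 * 5^2, so
phi(200) = 200 * (1 - 1/2) * (1 - 1/5) = 80.

80


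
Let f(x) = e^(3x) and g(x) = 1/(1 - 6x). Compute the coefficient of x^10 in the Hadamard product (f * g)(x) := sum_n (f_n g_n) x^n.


Expanding: f_k = 3^k/k! (from e^(3x)) and g_k = 6^k (from 1/(1 - 6x)). So the Hadamard coefficient (f * g)_k = 3^k 6^k / k! = (18)^k / k!.
For k = 10: 18^10/10! = 3570467226624/3628800 = 172186884/175.

172186884/175


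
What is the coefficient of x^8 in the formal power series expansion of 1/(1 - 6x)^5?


The general identity 1/(1 - c x)^r = sum_{k>=0} c^k C(k + r - 1, r - 1) x^k follows by substituting y = c x into 1/(1 - y)^r = sum_{k>=0} C(k + r - 1, r - 1) y^k.
For c = 6, r = 5, k = 8:
6^8 * C(12, 4) = 1679616 * 495 = 831409920.

831409920


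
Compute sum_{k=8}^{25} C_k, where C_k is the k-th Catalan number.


C_8 through C_25: 1430, 4862, 16796, 58786, 208012, 742900, 2674440, 9694845, 35357670, 129644790, 477638700, 1767263190, 6564120420, 24466267020, 91482563640, 343059613650, 1289904147324, 4861946401452
Sum = 1430 + 4862 + 16796 + 58786 + 208012 + 742900 + 2674440 + 9694845 + 35357670 + 129644790 + 477638700 + 1767263190 + 6564120420 + 24466267020 + 91482563640 + 343059613650 + 1289904147324 + 4861946401452
= 6619846419927

6619846419927


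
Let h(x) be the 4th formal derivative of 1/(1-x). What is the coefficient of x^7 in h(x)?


Differentiating 4 times: d^4/dx^4 [1/(1-x)] = 4!/(1-x)^5.
The expansion 1/(1-x)^5 = sum_{k>=0} C(k+4, 4) x^k, so the coefficient of x^n in 4!/(1-x)^5 is 4! * C(n+4, 4).
For n = 7: 24 * C(11, 4) = 24 * 330 = 7920

7920


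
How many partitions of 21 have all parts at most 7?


Using the generating function (1-x)^(-1)(1-x^2)^(-1)...(1-x^7)^(-1),
the coefficient of x^21 counts these restricted partitions.
Result = 436

436


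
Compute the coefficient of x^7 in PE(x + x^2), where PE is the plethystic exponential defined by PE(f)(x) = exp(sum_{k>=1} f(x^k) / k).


With f(x) = x + x^2, the exponent is sum_{k>=1} (x^k + x^(2k)) / k = -ln(1 - x) - ln(1 - x^2). Exponentiating:
PE(x + x^2) = 1 / ((1 - x)(1 - x^2)).
This is the generating function for partitions of n into parts of size 1 or 2. The number of 2's can be any j in 0..3, and the rest are 1's, so
[x^7] = floor(7/2) + 1 = 4.

4


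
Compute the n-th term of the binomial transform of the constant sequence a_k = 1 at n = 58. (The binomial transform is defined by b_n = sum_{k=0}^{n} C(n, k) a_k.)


With a_k = 1 for all k, b_n = sum_{k=0}^{n} C(n, k) = 2^n by the binomial theorem.
For n = 58: 2^58 = 288230376151711744.

288230376151711744


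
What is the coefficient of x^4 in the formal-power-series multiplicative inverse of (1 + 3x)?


The inverse is 1/(1 + 3x). Apply the geometric identity 1/(1 - y) = sum_{k>=0} y^k with y = -3x:
1/(1 + 3x) = sum_{k>=0} (-3)^k x^k.
So the coefficient of x^4 is (-3)^4 = 81.

81


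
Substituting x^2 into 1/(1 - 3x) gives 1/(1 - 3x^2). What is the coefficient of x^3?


Since 1/(1 - 3x^2) only has even powers of x,
the coefficient of x^3 (odd) is 0.

0


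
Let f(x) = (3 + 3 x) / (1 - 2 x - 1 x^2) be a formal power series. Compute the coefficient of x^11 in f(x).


Write f(x) = sum_{k>=0} a_k x^k. Multiplying both sides by 1 - 2 x - 1 x^2 gives
(1 - 2 x - 1 x^2) sum_{k>=0} a_k x^k = 3 + 3 x.
Matching coefficients:
 x^0: a_0 = 3
 x^1: a_1 - 2 a_0 = 3  =>  a_1 = 2*3 + 3 = 9
 x^k (k >= 2): a_k = 2 a_{k-1} + 1 a_{k-2}.
Iterating: a_2 = 21, a_3 = 51, a_4 = 123, a_5 = 297, a_6 = 717, a_7 = 1731, a_8 = 4179, a_9 = 10089, a_10 = 24357, a_11 = 58803.
So the coefficient of x^11 is 58803.

58803


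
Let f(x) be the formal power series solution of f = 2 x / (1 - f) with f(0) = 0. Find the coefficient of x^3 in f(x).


Apply Lagrange inversion: f = 2 x * phi(f) with phi(t) = 1/(1 - t), so
[x^n] f = 2^n * (1/n) [t^(n-1)] phi(t)^n = 2^n * (1/n) [t^(n-1)] (1 - t)^(-n) = 2^n * (1/n) C(2n - 2, n - 1) = 2^n * C_{n-1}.
For n = 3: C_2 = C(4, 2) / 3 = 6/3 = 2.
With the 2^3 = 8 factor, the coefficient is 8 * 2 = 16.

16


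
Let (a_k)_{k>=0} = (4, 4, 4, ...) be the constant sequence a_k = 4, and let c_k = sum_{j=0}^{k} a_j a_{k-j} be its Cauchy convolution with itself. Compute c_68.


Since a_j = 4 for all j >= 0, the convolution sum becomes
c_k = sum_{j=0}^{k} 4 * 4 = 16 * (k + 1).
Equivalently, the generating function of (a_k) is 4/(1 - x) and its square is 16/(1 - x)^2 = sum_{k>=0} 16(k + 1) x^k.
For k = 68: 16 * 69 = 1104.

1104


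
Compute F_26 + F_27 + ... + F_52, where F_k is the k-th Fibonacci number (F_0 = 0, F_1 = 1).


Use the identity sum_{k=0}^{N} F_k = F_{N+2} - 1 (which follows from F_{k+2} - F_{k+1} = F_k). Then
sum_{k=26}^{52} F_k = (F_{54} - 1) - (F_{27} - 1) = F_{54} - F_{27}.
Computing: F_{54} = 86267571272, F_{27} = 196418, so
Sum = 86267571272 - 196418 = 86267374854.

86267374854


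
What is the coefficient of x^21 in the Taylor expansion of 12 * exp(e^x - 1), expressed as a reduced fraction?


exp(e^x - 1) = sum_{k>=0} Bell_k x^k / k!, where Bell_k is the k-th Bell number.
So the coefficient of x^21 is 12 * Bell_21 / 21!.
Computing: Bell_21 = 474869816156751 and 21! = 51090942171709440000, giving
12 * 474869816156751/51090942171709440000 = 158289938718917/1419192838103040000.

158289938718917/1419192838103040000


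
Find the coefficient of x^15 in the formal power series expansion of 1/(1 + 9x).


Write 1/(1 + c x) = 1/(1 - (-c) x) and apply the geometric-series identity
1/(1 - y) = sum_{k>=0} y^k to get 1/(1 + c x) = sum_{k>=0} (-c)^k x^k.
So the coefficient of x^k is (-c)^k = (-1)^k * c^k.
Here c = 9 and k = 15:
(-9)^15 = -1 * 205891132094649 = -205891132094649

-205891132094649


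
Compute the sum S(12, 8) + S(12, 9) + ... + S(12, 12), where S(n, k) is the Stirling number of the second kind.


By definition, S(n, k) counts partitions of an n-set into exactly k nonempty blocks.
Computing row n = 12 for k = 8..12:
S(12, k): 159027, 22275, 1705, 66, 1
Sum = 183074.

183074


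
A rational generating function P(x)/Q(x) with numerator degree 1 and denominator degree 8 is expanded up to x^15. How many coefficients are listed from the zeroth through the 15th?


Expanding up to x^15 gives the coefficients for x^0, x^1, ..., x^15.
That is 15 + 1 = 16 coefficients in total.

16


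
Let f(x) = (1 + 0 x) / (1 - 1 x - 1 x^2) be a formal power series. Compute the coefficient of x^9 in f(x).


Write f(x) = sum_{k>=0} a_k x^k. Multiplying both sides by 1 - 1 x - 1 x^2 gives
(1 - 1 x - 1 x^2) sum_{k>=0} a_k x^k = 1 + 0 x.
Matching coefficients:
 x^0: a_0 = 1
 x^1: a_1 - 1 a_0 = 0  =>  a_1 = 1*1 + 0 = 1
 x^k (k >= 2): a_k = 1 a_{k-1} + 1 a_{k-2}.
Iterating: a_2 = 2, a_3 = 3, a_4 = 5, a_5 = 8, a_6 = 13, a_7 = 21, a_8 = 34, a_9 = 55.
So the coefficient of x^9 is 55.

55


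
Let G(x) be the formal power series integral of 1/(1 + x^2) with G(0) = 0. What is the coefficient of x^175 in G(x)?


1/(1 + x^2) = sum_{j>=0} (-1)^j x^(2j). Integrating termwise with G(0) = 0:
G(x) = sum_{j>=0} (-1)^j x^(2j+1) / (2j+1) = arctan(x).
Only odd powers are nonzero. For x^175 write 175 = 2*87 + 1, giving
(-1)^87 / 175 = -1/175 = -1/175.

-1/175


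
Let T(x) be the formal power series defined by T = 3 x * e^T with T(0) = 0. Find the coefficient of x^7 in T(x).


Apply the Lagrange inversion formula: if T = 3 x * phi(T) with phi(t) = e^t, then
[x^n] T = 3^n * (1/n) [t^(n-1)] phi(t)^n = 3^n * (1/n) [t^(n-1)] e^(n t) = 3^n * (1/n) * n^(n-1) / (n-1)! = 3^n * n^(n-1) / n!.
When c = 1 this is the Cayley count of rooted labeled trees on n vertices, divided by n!.
For n = 7: 3^7 * 7^6 / 7! = 2187 * 117649/5040 = 4084101/80.

4084101/80


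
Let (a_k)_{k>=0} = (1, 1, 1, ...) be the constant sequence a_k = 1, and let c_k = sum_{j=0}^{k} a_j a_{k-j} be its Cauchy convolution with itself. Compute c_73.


Since a_j = 1 for all j >= 0, the convolution sum becomes
c_k = sum_{j=0}^{k} 1 * 1 = 1 * (k + 1).
Equivalently, the generating function of (a_k) is 1/(1 - x) and its square is 1/(1 - x)^2 = sum_{k>=0} 1(k + 1) x^k.
For k = 73: 1 * 74 = 74.

74


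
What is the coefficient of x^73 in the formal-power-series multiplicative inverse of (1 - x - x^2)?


Let the inverse be f(x) = sum_{k>=0} a_k x^k. From f(x) * (1 - x - x^2) = 1 and matching coefficients:
 x^0: a_0 = 1.
 x^1: a_1 - a_0 = 0, so a_1 = 1.
 x^k (k >= 2): a_k - a_{k-1} - a_{k-2} = 0, i.e. a_k = a_{k-1} + a_{k-2}.
This is the Fibonacci-type recurrence shifted so that a_0 = a_1 = 1.
Iterating: a_0=1, a_1=1, a_2=2, a_3=3, a_4=5, a_5=8, a_6=13, a_7=21, a_8=34, a_9=55, ...
a_73 = 1304969544928657.

1304969544928657


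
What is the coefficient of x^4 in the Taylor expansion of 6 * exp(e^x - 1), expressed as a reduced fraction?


exp(e^x - 1) = sum_{k>=0} Bell_k x^k / k!, where Bell_k is the k-th Bell number.
So the coefficient of x^4 is 6 * Bell_4 / 4!.
Computing: Bell_4 = 15 and 4! = 24, giving
6 * 15/24 = 15/4.

15/4


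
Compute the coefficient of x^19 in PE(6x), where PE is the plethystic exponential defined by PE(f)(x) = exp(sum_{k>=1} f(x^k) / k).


With f(x) = 6x, the exponent is sum_{k>=1} 6 x^k / k = 6 * (-ln(1 - x)). Exponentiating:
PE(6x) = exp(-6 ln(1 - x)) = 1/(1 - x)^6.
By the negative binomial expansion, [x^n] 1/(1 - x)^6 = C(n + 5, 5).
For n = 19: C(24, 5) = 42504.

42504


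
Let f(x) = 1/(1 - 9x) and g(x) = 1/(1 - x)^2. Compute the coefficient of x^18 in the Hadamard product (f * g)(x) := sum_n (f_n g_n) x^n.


f has coefficients f_k = 9^k. For g = 1/(1 - x)^2 the coefficient is g_k = C(k + 1, 1) = k + 1. The Hadamard coefficient is (f * g)_k = 9^k * (k + 1).
For k = 18: 9^18 * 19 = 150094635296999121 * 19 = 2851798070642983299.

2851798070642983299


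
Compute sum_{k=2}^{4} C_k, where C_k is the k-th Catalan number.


C_2 through C_4: 2, 5, 14
Sum = 2 + 5 + 14
= 21

21


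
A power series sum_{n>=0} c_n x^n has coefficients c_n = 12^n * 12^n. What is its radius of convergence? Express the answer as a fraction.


By the root test (Cauchy-Hadamard), the radius is R = 1 / limsup_n |c_n|^(1/n).
Here |c_n|^(1/n) = (12^n * 12^n)^(1/n) = 12 * 12 = 144 for all n.
So R = 1/144 = 1/144.

1/144


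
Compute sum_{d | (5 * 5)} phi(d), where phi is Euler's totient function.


First, 5 * 5 = 25. One classical identity is sum_{d | n} phi(d) = n (each k in [1, n] has a unique gcd with n, and among the k's with gcd(k, n) = n/d there are phi(d) of them). So the sum equals 25. We also verify directly:
Divisors of 25: 1, 5, 25.
phi values: 1, 4, 20.
Sum = 25.

25


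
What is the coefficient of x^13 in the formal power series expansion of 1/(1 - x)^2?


The expansion 1/(1 - x)^r = sum_{k>=0} C(k + r - 1, r - 1) x^k follows from the multiset / negative-binomial theorem (or from repeated differentiation of the geometric series).
For r = 2 and k = 13:
C(14, 1) = 87178291200 / (1 * 6227020800) = 14.

14


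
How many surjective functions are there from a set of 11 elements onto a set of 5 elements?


By inclusion-exclusion on which target elements are missed, the number of surjections from an n-set onto a k-set is
surj(n, k) = sum_{j=0}^{k} (-1)^j C(k, j) (k - j)^n.
Equivalently surj(n, k) = k! * S(n, k), where S(n, k) is the Stirling number of the second kind.
For n = 11, k = 5:
S(11, 5) = 246730, so
surj = 5! * 246730 = 120 * 246730 = 29607600.

29607600


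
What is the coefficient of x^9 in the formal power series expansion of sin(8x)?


The Maclaurin series is sin(t) = sum_{k>=0} (-1)^k t^(2k+1) / (2k+1)!, so substituting t = 8x, only odd powers of x are nonzero, with coefficient of x^(2k+1) equal to (-1)^k 8^(2k+1) / (2k+1)!.
Write 9 = 2*4 + 1, giving the coefficient (-1)^4 * 8^9 / 9! = 134217728/362880 = 1048576/2835.

1048576/2835


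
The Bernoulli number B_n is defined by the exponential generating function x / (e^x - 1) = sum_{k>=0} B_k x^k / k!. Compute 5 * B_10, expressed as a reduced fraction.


Bernoulli numbers can also be computed recursively via B_0 = 1 and sum_{j=0}^{m} C(m+1, j) B_j = 0 for m >= 1. Odd-index Bernoulli numbers vanish for k >= 3.
Computing B_10 = 5/66, so 5 * B_10 = 5 * 5/66 = 25/66.

25/66


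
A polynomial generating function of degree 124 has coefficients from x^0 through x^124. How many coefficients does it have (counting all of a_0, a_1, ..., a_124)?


A polynomial of degree 124 takes the form a_0 + a_1 x + ... + a_124 x^124.
The number of coefficients is 124 + 1 = 125.

125


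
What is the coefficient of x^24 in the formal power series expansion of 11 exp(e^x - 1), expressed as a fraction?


exp(e^x - 1) is the exponential generating function for the Bell numbers Bell_k: exp(e^x - 1) = sum_{k>=0} Bell_k x^k / k!.
So the coefficient of x^24 in 11 exp(e^x - 1) is 11 Bell_24 / 24!.
Computing: Bell_24 = 445958869294805289 and 24! = 620448401733239439360000, giving
11 * 445958869294805289/620448401733239439360000 = 148652956431601763/18801466719189073920000.

148652956431601763/18801466719189073920000


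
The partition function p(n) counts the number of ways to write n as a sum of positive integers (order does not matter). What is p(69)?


Using the generating function prod_{k>=1} 1/(1-x^k), we compute p(69).
By dynamic programming over parts 1 through 69:
p(69) = 3554345

3554345


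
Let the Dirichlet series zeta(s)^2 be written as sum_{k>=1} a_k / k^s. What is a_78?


The Dirichlet convolution of the constant function 1 with itself gives (1 * 1)(k) = sum_{d | k} 1 = d(k), the number of positive divisors of k.
Since zeta(s) = sum_{k>=1} 1/k^s, we have zeta(s)^2 = sum_{k>=1} d(k)/k^s, so a_k = d(k).
For k = 78: the divisors are 1, 2, 3, 6, 13, 26, 39, 78.
Count = 8.

8


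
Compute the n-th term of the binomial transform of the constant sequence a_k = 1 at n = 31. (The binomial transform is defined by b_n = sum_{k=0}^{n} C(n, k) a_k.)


With a_k = 1 for all k, b_n = sum_{k=0}^{n} C(n, k) = 2^n by the binomial theorem.
For n = 31: 2^31 = 2147483648.

2147483648


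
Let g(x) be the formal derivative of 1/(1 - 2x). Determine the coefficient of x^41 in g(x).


Differentiate termwise: d/dx sum_{k>=0} 2^k x^k = sum_{k>=1} k 2^k x^(k-1) = sum_{j>=0} (j+1) 2^(j+1) x^j.
Equivalently, d/dx [1/(1 - 2x)] = 2/(1 - 2x)^2.
For j = 41: 42 * 2^42 = 42 * 4398046511104 = 184717953466368.

184717953466368


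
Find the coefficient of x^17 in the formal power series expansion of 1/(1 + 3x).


Write 1/(1 + c x) = 1/(1 - (-c) x) and apply the geometric-series identity
1/(1 - y) = sum_{k>=0} y^k to get 1/(1 + c x) = sum_{k>=0} (-c)^k x^k.
So the coefficient of x^k is (-c)^k = (-1)^k * c^k.
Here c = 3 and k = 17:
(-3)^17 = -1 * 129140163 = -129140163

-129140163


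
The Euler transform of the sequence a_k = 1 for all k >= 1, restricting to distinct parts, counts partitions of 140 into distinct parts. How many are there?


Partitions of 140 into distinct parts can be computed via generating function.
Product (1+x)(1+x^2)(1+x^3)...
The coefficient of x^140 = 9617150

9617150


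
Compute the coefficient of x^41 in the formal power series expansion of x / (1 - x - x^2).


Let f(x) = sum_{k>=0} a_k x^k. Multiplying f(x) * (1 - x - x^2) = x and matching coefficients gives a_0 = 0, a_1 = 1, and a_k = a_{k-1} + a_{k-2} for k >= 2. These are the Fibonacci numbers F_k.
Iterating from F_0 = 0, F_1 = 1:
F_0=0, F_1=1, F_2=1, F_3=2, F_4=3, F_5=5, F_6=8, F_7=13, F_8=21, F_9=34, ...
F_41 = 165580141.

165580141


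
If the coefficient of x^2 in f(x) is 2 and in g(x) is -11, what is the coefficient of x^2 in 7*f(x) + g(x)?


Scalar multiplication scales coefficients: 7 * 2 = 14.
Then add the g coefficient: 14 + -11
= 3

3


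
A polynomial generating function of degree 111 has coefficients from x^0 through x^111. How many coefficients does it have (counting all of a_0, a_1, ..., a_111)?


A polynomial of degree 111 takes the form a_0 + a_1 x + ... + a_111 x^111.
The number of coefficients is 111 + 1 = 112.

112


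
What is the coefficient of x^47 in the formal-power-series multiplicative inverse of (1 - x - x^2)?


Let the inverse be f(x) = sum_{k>=0} a_k x^k. From f(x) * (1 - x - x^2) = 1 and matching coefficients:
 x^0: a_0 = 1.
 x^1: a_1 - a_0 = 0, so a_1 = 1.
 x^k (k >= 2): a_k - a_{k-1} - a_{k-2} = 0, i.e. a_k = a_{k-1} + a_{k-2}.
This is the Fibonacci-type recurrence shifted so that a_0 = a_1 = 1.
Iterating: a_0=1, a_1=1, a_2=2, a_3=3, a_4=5, a_5=8, a_6=13, a_7=21, a_8=34, a_9=55, ...
a_47 = 4807526976.

4807526976


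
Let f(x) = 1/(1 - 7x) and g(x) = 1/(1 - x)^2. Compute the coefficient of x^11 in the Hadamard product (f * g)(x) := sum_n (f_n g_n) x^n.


f has coefficients f_k = 7^k. For g = 1/(1 - x)^2 the coefficient is g_k = C(k + 1, 1) = k + 1. The Hadamard coefficient is (f * g)_k = 7^k * (k + 1).
For k = 11: 7^11 * 12 = 1977326743 * 12 = 23727920916.

23727920916


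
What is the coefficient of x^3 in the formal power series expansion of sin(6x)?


The Maclaurin series is sin(t) = sum_{k>=0} (-1)^k t^(2k+1) / (2k+1)!, so substituting t = 6x, only odd powers of x are nonzero, with coefficient of x^(2k+1) equal to (-1)^k 6^(2k+1) / (2k+1)!.
Write 3 = 2*1 + 1, giving the coefficient (-1)^1 * 6^3 / 3! = -216/6 = -36.

-36


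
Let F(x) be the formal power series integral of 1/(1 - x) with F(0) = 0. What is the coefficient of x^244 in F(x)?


1/(1 - x) = sum_{k>=0} x^k. Integrating termwise and using F(0) = 0 gives
F(x) = sum_{k>=0} x^(k+1) / (k+1) = sum_{m>=1} x^m / m = -ln(1 - x).
So the coefficient of x^244 is 1/244 = 1/244.

1/244
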